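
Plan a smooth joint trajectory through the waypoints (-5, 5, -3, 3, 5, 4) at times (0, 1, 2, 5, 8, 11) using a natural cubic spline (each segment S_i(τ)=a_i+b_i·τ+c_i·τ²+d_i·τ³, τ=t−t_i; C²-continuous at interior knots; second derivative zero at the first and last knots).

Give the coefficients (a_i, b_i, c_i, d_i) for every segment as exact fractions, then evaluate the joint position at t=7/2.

Δ: Δ0=10, Δ1=-8, Δ2=2, Δ3=2/3, Δ4=-1/3
row 1: diag=4, rhs=-108; c'=1/4, d'=-27
row 2: denom=8−1·1/4=31/4; d'=(60−1·-27)/(31/4)=348/31
row 3: denom=12−3·12/31=336/31; d'=(-8−3·348/31)/(336/31)=-323/84
row 4: denom=12−3·31/112=1251/112; d'=(-6−3·-323/84)/(1251/112)=620/1251
back: M4=620/1251
back: M3=-323/84−31/112·620/1251=-4982/1251
back: M2=348/31−12/31·-4982/1251=5324/417
back: M1=-27−1/4·5324/417=-12590/417
M: M0=0, M1=-12590/417, M2=5324/417, M3=-4982/1251, M4=620/1251, M5=0
seg 0: a=-5, c=M0/2=0, d=(M1−M0)/(6·1)=-6295/1251, b=Δ0−h0·(2M0+M1)/6=18805/1251
seg 1: a=5, c=M1/2=-6295/417, d=(M2−M1)/(6·1)=8957/1251, b=Δ1−h1·(2M1+M2)/6=-80/1251
seg 2: a=-3, c=M2/2=2662/417, d=(M3−M2)/(6·3)=-10477/11259, b=Δ2−h2·(2M2+M3)/6=-10979/1251
seg 3: a=3, c=M3/2=-2491/1251, d=(M4−M3)/(6·3)=2801/11259, b=Δ3−h3·(2M3+M4)/6=5506/1251
seg 4: a=5, c=M4/2=310/1251, d=(M5−M4)/(6·3)=-310/11259, b=Δ4−h4·(2M4+M5)/6=-1037/1251
t_q=7/2 → seg 2, τ=3/2; S=-3+-10979/1251·τ+2662/417·τ²+-10477/11259·τ³=-5495/1112

  seg 0: a=-5 b=18805/1251 c=0 d=-6295/1251
  seg 1: a=5 b=-80/1251 c=-6295/417 d=8957/1251
  seg 2: a=-3 b=-10979/1251 c=2662/417 d=-10477/11259
  seg 3: a=3 b=5506/1251 c=-2491/1251 d=2801/11259
  seg 4: a=5 b=-1037/1251 c=310/1251 d=-310/11259
S(7/2) = -5495/1112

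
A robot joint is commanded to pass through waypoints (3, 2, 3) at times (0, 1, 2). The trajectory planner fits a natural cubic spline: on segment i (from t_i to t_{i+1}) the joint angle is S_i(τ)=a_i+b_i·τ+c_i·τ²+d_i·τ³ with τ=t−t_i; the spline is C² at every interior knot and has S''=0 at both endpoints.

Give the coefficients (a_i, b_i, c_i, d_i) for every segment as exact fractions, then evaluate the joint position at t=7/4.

Δ: Δ0=-1, Δ1=1
row 1: diag=4, rhs=12; c'=1/4, d'=3
back: M1=3
M: M0=0, M1=3, M2=0
seg 0: a=3, c=M0/2=0, d=(M1−M0)/(6·1)=1/2, b=Δ0−h0·(2M0+M1)/6=-3/2
seg 1: a=2, c=M1/2=3/2, d=(M2−M1)/(6·1)=-1/2, b=Δ1−h1·(2M1+M2)/6=0
t_q=7/4 → seg 1, τ=3/4; S=2+0·τ+3/2·τ²+-1/2·τ³=337/128

  seg 0: a=3 b=-3/2 c=0 d=1/2
  seg 1: a=2 b=0 c=3/2 d=-1/2
S(7/4) = 337/128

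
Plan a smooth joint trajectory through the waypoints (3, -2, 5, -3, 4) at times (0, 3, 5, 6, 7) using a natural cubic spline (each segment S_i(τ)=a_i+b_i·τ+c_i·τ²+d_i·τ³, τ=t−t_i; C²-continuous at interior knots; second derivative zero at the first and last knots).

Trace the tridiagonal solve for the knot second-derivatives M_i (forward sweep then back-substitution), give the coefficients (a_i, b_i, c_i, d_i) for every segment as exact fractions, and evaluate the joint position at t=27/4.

Δ: Δ0=-5/3, Δ1=7/2, Δ2=-8, Δ3=7
row 1: diag=10, rhs=31; c'=1/5, d'=31/10
row 2: denom=6−2·1/5=28/5; d'=(-69−2·31/10)/(28/5)=-94/7
row 3: denom=4−1·5/28=107/28; d'=(90−1·-94/7)/(107/28)=2896/107
back: M3=2896/107
back: M2=-94/7−5/28·2896/107=-1954/107
back: M1=31/10−1/5·-1954/107=1445/214
M: M0=0, M1=1445/214, M2=-1954/107, M3=2896/107, M4=0
seg 0: a=3, c=M0/2=0, d=(M1−M0)/(6·3)=1445/3852, b=Δ0−h0·(2M0+M1)/6=-6475/1284
seg 1: a=-2, c=M1/2=1445/428, d=(M2−M1)/(6·2)=-5353/2568, b=Δ1−h1·(2M1+M2)/6=3265/642
seg 2: a=5, c=M2/2=-977/107, d=(M3−M2)/(6·1)=2425/321, b=Δ2−h2·(2M2+M3)/6=-2062/321
seg 3: a=-3, c=M3/2=1448/107, d=(M4−M3)/(6·1)=-1448/321, b=Δ3−h3·(2M3+M4)/6=-649/321
t_q=27/4 → seg 3, τ=3/4; S=-3+-649/321·τ+1448/107·τ²+-1448/321·τ³=1021/856

  seg 0: a=3 b=-6475/1284 c=0 d=1445/3852
  seg 1: a=-2 b=3265/642 c=1445/428 d=-5353/2568
  seg 2: a=5 b=-2062/321 c=-977/107 d=2425/321
  seg 3: a=-3 b=-649/321 c=1448/107 d=-1448/321
S(27/4) = 1021/856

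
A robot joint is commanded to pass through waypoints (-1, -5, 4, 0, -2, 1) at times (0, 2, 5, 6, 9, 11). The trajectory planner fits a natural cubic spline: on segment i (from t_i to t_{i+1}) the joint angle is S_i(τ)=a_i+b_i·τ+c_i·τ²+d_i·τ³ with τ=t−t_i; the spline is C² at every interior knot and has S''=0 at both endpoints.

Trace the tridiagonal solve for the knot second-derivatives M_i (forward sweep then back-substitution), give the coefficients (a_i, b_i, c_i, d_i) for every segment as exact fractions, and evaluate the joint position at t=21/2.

  seg 0: a=-1 b=-305/81 c=0 d=143/324
  seg 1: a=-5 b=124/81 c=143/54 d=-1049/1458
  seg 2: a=4 b=-325/162 c=-310/81 d=11/6
  seg 3: a=0 b=-337/81 c=271/162 d=-247/1458
  seg 4: a=-2 b=211/162 c=4/27 d=-2/81
S(21/2) = 11/54

Δ: Δ0=-2, Δ1=3, Δ2=-4, Δ3=-2/3, Δ4=3/2
row 1: diag=10, rhs=30; c'=3/10, d'=3
row 2: denom=8−3·3/10=71/10; d'=(-42−3·3)/(71/10)=-510/71
row 3: denom=8−1·10/71=558/71; d'=(20−1·-510/71)/(558/71)=965/279
row 4: denom=10−3·71/186=549/62; d'=(13−3·965/279)/(549/62)=8/27
back: M4=8/27
back: M3=965/279−71/186·8/27=271/81
back: M2=-510/71−10/71·271/81=-620/81
back: M1=3−3/10·-620/81=143/27
M: M0=0, M1=143/27, M2=-620/81, M3=271/81, M4=8/27, M5=0
seg 0: a=-1, c=M0/2=0, d=(M1−M0)/(6·2)=143/324, b=Δ0−h0·(2M0+M1)/6=-305/81
seg 1: a=-5, c=M1/2=143/54, d=(M2−M1)/(6·3)=-1049/1458, b=Δ1−h1·(2M1+M2)/6=124/81
seg 2: a=4, c=M2/2=-310/81, d=(M3−M2)/(6·1)=11/6, b=Δ2−h2·(2M2+M3)/6=-325/162
seg 3: a=0, c=M3/2=271/162, d=(M4−M3)/(6·3)=-247/1458, b=Δ3−h3·(2M3+M4)/6=-337/81
seg 4: a=-2, c=M4/2=4/27, d=(M5−M4)/(6·2)=-2/81, b=Δ4−h4·(2M4+M5)/6=211/162
t_q=21/2 → seg 4, τ=3/2; S=-2+211/162·τ+4/27·τ²+-2/81·τ³=11/54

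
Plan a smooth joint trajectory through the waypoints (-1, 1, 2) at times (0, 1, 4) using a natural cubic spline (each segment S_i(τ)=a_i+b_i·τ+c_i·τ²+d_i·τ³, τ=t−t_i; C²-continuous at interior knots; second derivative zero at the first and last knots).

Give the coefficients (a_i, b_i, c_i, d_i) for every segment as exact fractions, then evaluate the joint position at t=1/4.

Δ: Δ0=2, Δ1=1/3
row 1: diag=8, rhs=-10; c'=3/8, d'=-5/4
back: M1=-5/4
M: M0=0, M1=-5/4, M2=0
seg 0: a=-1, c=M0/2=0, d=(M1−M0)/(6·1)=-5/24, b=Δ0−h0·(2M0+M1)/6=53/24
seg 1: a=1, c=M1/2=-5/8, d=(M2−M1)/(6·3)=5/72, b=Δ1−h1·(2M1+M2)/6=19/12
t_q=1/4 → seg 0, τ=1/4; S=-1+53/24·τ+0·τ²+-5/24·τ³=-231/512

  seg 0: a=-1 b=53/24 c=0 d=-5/24
  seg 1: a=1 b=19/12 c=-5/8 d=5/72
S(1/4) = -231/512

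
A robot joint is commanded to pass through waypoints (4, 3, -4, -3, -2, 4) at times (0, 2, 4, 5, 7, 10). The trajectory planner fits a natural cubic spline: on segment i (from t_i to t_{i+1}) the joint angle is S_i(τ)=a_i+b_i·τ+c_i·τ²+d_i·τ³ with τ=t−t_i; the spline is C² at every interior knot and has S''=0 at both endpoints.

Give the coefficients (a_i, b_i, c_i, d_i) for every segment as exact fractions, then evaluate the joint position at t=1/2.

  seg 0: a=4 b=451/596 c=0 d=-749/2384
  seg 1: a=3 b=-449/149 c=-2247/1192 d=1957/2384
  seg 2: a=-4 b=-419/596 c=453/149 d=-797/596
  seg 3: a=-3 b=407/298 c=-579/596 d=321/1192
  seg 4: a=-2 b=106/149 c=96/149 d=-32/447
S(1/2) = 82755/19072

Δ: Δ0=-1/2, Δ1=-7/2, Δ2=1, Δ3=1/2, Δ4=2
row 1: diag=8, rhs=-18; c'=1/4, d'=-9/4
row 2: denom=6−2·1/4=11/2; d'=(27−2·-9/4)/(11/2)=63/11
row 3: denom=6−1·2/11=64/11; d'=(-3−1·63/11)/(64/11)=-3/2
row 4: denom=10−2·11/32=149/16; d'=(9−2·-3/2)/(149/16)=192/149
back: M4=192/149
back: M3=-3/2−11/32·192/149=-579/298
back: M2=63/11−2/11·-579/298=906/149
back: M1=-9/4−1/4·906/149=-2247/596
M: M0=0, M1=-2247/596, M2=906/149, M3=-579/298, M4=192/149, M5=0
seg 0: a=4, c=M0/2=0, d=(M1−M0)/(6·2)=-749/2384, b=Δ0−h0·(2M0+M1)/6=451/596
seg 1: a=3, c=M1/2=-2247/1192, d=(M2−M1)/(6·2)=1957/2384, b=Δ1−h1·(2M1+M2)/6=-449/149
seg 2: a=-4, c=M2/2=453/149, d=(M3−M2)/(6·1)=-797/596, b=Δ2−h2·(2M2+M3)/6=-419/596
seg 3: a=-3, c=M3/2=-579/596, d=(M4−M3)/(6·2)=321/1192, b=Δ3−h3·(2M3+M4)/6=407/298
seg 4: a=-2, c=M4/2=96/149, d=(M5−M4)/(6·3)=-32/447, b=Δ4−h4·(2M4+M5)/6=106/149
t_q=1/2 → seg 0, τ=1/2; S=4+451/596·τ+0·τ²+-749/2384·τ³=82755/19072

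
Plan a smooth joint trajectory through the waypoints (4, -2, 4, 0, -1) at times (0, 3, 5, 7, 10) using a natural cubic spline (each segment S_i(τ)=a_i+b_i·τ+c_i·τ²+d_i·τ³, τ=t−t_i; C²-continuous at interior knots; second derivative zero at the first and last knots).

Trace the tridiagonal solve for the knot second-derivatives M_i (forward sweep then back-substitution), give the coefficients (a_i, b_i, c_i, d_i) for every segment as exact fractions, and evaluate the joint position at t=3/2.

Δ: Δ0=-2, Δ1=3, Δ2=-2, Δ3=-1/3
row 1: diag=10, rhs=30; c'=1/5, d'=3
row 2: denom=8−2·1/5=38/5; d'=(-30−2·3)/(38/5)=-90/19
row 3: denom=10−2·5/19=180/19; d'=(10−2·-90/19)/(180/19)=37/18
back: M3=37/18
back: M2=-90/19−5/19·37/18=-95/18
back: M1=3−1/5·-95/18=73/18
M: M0=0, M1=73/18, M2=-95/18, M3=37/18, M4=0
seg 0: a=4, c=M0/2=0, d=(M1−M0)/(6·3)=73/324, b=Δ0−h0·(2M0+M1)/6=-145/36
seg 1: a=-2, c=M1/2=73/36, d=(M2−M1)/(6·2)=-7/9, b=Δ1−h1·(2M1+M2)/6=37/18
seg 2: a=4, c=M2/2=-95/36, d=(M3−M2)/(6·2)=11/18, b=Δ2−h2·(2M2+M3)/6=5/6
seg 3: a=0, c=M3/2=37/36, d=(M4−M3)/(6·3)=-37/324, b=Δ3−h3·(2M3+M4)/6=-43/18
t_q=3/2 → seg 0, τ=3/2; S=4+-145/36·τ+0·τ²+73/324·τ³=-41/32

  seg 0: a=4 b=-145/36 c=0 d=73/324
  seg 1: a=-2 b=37/18 c=73/36 d=-7/9
  seg 2: a=4 b=5/6 c=-95/36 d=11/18
  seg 3: a=0 b=-43/18 c=37/36 d=-37/324
S(3/2) = -41/32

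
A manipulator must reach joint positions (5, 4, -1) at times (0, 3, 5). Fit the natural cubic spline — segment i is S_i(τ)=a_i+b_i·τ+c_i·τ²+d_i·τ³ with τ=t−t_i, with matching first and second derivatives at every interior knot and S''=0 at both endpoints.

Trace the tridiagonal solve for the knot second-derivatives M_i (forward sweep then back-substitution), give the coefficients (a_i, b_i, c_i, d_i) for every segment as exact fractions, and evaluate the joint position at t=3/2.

Δ: Δ0=-1/3, Δ1=-5/2
row 1: diag=10, rhs=-13; c'=1/5, d'=-13/10
back: M1=-13/10
M: M0=0, M1=-13/10, M2=0
seg 0: a=5, c=M0/2=0, d=(M1−M0)/(6·3)=-13/180, b=Δ0−h0·(2M0+M1)/6=19/60
seg 1: a=4, c=M1/2=-13/20, d=(M2−M1)/(6·2)=13/120, b=Δ1−h1·(2M1+M2)/6=-49/30
t_q=3/2 → seg 0, τ=3/2; S=5+19/60·τ+0·τ²+-13/180·τ³=837/160

  seg 0: a=5 b=19/60 c=0 d=-13/180
  seg 1: a=4 b=-49/30 c=-13/20 d=13/120
S(3/2) = 837/160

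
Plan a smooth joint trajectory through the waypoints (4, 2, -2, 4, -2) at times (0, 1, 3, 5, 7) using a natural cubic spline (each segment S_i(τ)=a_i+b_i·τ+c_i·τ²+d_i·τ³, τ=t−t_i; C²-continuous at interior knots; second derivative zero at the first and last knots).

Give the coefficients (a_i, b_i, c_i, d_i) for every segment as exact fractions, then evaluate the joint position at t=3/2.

Δ: Δ0=-2, Δ1=-2, Δ2=3, Δ3=-3
row 1: diag=6, rhs=0; c'=1/3, d'=0
row 2: denom=8−2·1/3=22/3; d'=(30−2·0)/(22/3)=45/11
row 3: denom=8−2·3/11=82/11; d'=(-36−2·45/11)/(82/11)=-243/41
back: M3=-243/41
back: M2=45/11−3/11·-243/41=234/41
back: M1=0−1/3·234/41=-78/41
M: M0=0, M1=-78/41, M2=234/41, M3=-243/41, M4=0
seg 0: a=4, c=M0/2=0, d=(M1−M0)/(6·1)=-13/41, b=Δ0−h0·(2M0+M1)/6=-69/41
seg 1: a=2, c=M1/2=-39/41, d=(M2−M1)/(6·2)=26/41, b=Δ1−h1·(2M1+M2)/6=-108/41
seg 2: a=-2, c=M2/2=117/41, d=(M3−M2)/(6·2)=-159/164, b=Δ2−h2·(2M2+M3)/6=48/41
seg 3: a=4, c=M3/2=-243/82, d=(M4−M3)/(6·2)=81/164, b=Δ3−h3·(2M3+M4)/6=39/41
t_q=3/2 → seg 1, τ=1/2; S=2+-108/41·τ+-39/41·τ²+26/41·τ³=43/82

  seg 0: a=4 b=-69/41 c=0 d=-13/41
  seg 1: a=2 b=-108/41 c=-39/41 d=26/41
  seg 2: a=-2 b=48/41 c=117/41 d=-159/164
  seg 3: a=4 b=39/41 c=-243/82 d=81/164
S(3/2) = 43/82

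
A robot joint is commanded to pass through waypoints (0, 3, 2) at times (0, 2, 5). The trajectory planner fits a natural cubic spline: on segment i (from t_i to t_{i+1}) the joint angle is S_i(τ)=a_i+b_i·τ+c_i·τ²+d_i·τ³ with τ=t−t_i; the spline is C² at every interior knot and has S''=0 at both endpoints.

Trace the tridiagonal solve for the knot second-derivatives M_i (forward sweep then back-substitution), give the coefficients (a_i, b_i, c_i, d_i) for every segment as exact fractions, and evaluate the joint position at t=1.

Δ: Δ0=3/2, Δ1=-1/3
row 1: diag=10, rhs=-11; c'=3/10, d'=-11/10
back: M1=-11/10
M: M0=0, M1=-11/10, M2=0
seg 0: a=0, c=M0/2=0, d=(M1−M0)/(6·2)=-11/120, b=Δ0−h0·(2M0+M1)/6=28/15
seg 1: a=3, c=M1/2=-11/20, d=(M2−M1)/(6·3)=11/180, b=Δ1−h1·(2M1+M2)/6=23/30
t_q=1 → seg 0, τ=1; S=0+28/15·τ+0·τ²+-11/120·τ³=71/40

  seg 0: a=0 b=28/15 c=0 d=-11/120
  seg 1: a=3 b=23/30 c=-11/20 d=11/180
S(1) = 71/40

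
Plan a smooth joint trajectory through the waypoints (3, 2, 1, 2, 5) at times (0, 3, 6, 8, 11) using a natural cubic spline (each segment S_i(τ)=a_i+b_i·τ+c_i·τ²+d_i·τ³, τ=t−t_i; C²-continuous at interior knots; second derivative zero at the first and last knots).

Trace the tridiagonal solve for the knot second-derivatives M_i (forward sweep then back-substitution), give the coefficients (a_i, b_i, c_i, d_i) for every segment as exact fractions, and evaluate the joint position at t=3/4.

Δ: Δ0=-1/3, Δ1=-1/3, Δ2=1/2, Δ3=1
row 1: diag=12, rhs=0; c'=1/4, d'=0
row 2: denom=10−3·1/4=37/4; d'=(5−3·0)/(37/4)=20/37
row 3: denom=10−2·8/37=354/37; d'=(3−2·20/37)/(354/37)=71/354
back: M3=71/354
back: M2=20/37−8/37·71/354=88/177
back: M1=0−1/4·88/177=-22/177
M: M0=0, M1=-22/177, M2=88/177, M3=71/354, M4=0
seg 0: a=3, c=M0/2=0, d=(M1−M0)/(6·3)=-11/1593, b=Δ0−h0·(2M0+M1)/6=-16/59
seg 1: a=2, c=M1/2=-11/177, d=(M2−M1)/(6·3)=55/1593, b=Δ1−h1·(2M1+M2)/6=-27/59
seg 2: a=1, c=M2/2=44/177, d=(M3−M2)/(6·2)=-35/1416, b=Δ2−h2·(2M2+M3)/6=6/59
seg 3: a=2, c=M3/2=71/708, d=(M4−M3)/(6·3)=-71/6372, b=Δ3−h3·(2M3+M4)/6=283/354
t_q=3/4 → seg 0, τ=3/4; S=3+-16/59·τ+0·τ²+-11/1593·τ³=10549/3776

  seg 0: a=3 b=-16/59 c=0 d=-11/1593
  seg 1: a=2 b=-27/59 c=-11/177 d=55/1593
  seg 2: a=1 b=6/59 c=44/177 d=-35/1416
  seg 3: a=2 b=283/354 c=71/708 d=-71/6372
S(3/4) = 10549/3776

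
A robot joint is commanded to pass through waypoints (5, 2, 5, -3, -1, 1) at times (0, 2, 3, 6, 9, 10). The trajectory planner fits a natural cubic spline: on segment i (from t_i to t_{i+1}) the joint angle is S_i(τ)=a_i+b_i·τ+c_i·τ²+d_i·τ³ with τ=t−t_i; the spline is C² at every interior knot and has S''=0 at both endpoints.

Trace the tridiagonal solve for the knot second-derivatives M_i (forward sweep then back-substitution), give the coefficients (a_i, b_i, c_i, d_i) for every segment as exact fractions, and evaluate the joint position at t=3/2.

Δ: Δ0=-3/2, Δ1=3, Δ2=-8/3, Δ3=2/3, Δ4=2
row 1: diag=6, rhs=27; c'=1/6, d'=9/2
row 2: denom=8−1·1/6=47/6; d'=(-34−1·9/2)/(47/6)=-231/47
row 3: denom=12−3·18/47=510/47; d'=(20−3·-231/47)/(510/47)=1633/510
row 4: denom=8−3·47/170=1219/170; d'=(8−3·1633/510)/(1219/170)=-273/1219
back: M4=-273/1219
back: M3=1633/510−47/170·-273/1219=11936/3657
back: M2=-231/47−18/47·11936/3657=-7515/1219
back: M1=9/2−1/6·-7515/1219=6738/1219
M: M0=0, M1=6738/1219, M2=-7515/1219, M3=11936/3657, M4=-273/1219, M5=0
seg 0: a=5, c=M0/2=0, d=(M1−M0)/(6·2)=1123/2438, b=Δ0−h0·(2M0+M1)/6=-8149/2438
seg 1: a=2, c=M1/2=3369/1219, d=(M2−M1)/(6·1)=-4751/2438, b=Δ1−h1·(2M1+M2)/6=5327/2438
seg 2: a=5, c=M2/2=-7515/2438, d=(M3−M2)/(6·3)=34481/65826, b=Δ2−h2·(2M2+M3)/6=2275/1219
seg 3: a=-3, c=M3/2=5968/3657, d=(M4−M3)/(6·3)=-12755/65826, b=Δ3−h3·(2M3+M4)/6=-6059/2438
seg 4: a=-1, c=M4/2=-273/2438, d=(M5−M4)/(6·1)=91/2438, b=Δ4−h4·(2M4+M5)/6=2529/1219
t_q=3/2 → seg 0, τ=3/2; S=5+-8149/2438·τ+0·τ²+1123/2438·τ³=30053/19504

  seg 0: a=5 b=-8149/2438 c=0 d=1123/2438
  seg 1: a=2 b=5327/2438 c=3369/1219 d=-4751/2438
  seg 2: a=5 b=2275/1219 c=-7515/2438 d=34481/65826
  seg 3: a=-3 b=-6059/2438 c=5968/3657 d=-12755/65826
  seg 4: a=-1 b=2529/1219 c=-273/2438 d=91/2438
S(3/2) = 30053/19504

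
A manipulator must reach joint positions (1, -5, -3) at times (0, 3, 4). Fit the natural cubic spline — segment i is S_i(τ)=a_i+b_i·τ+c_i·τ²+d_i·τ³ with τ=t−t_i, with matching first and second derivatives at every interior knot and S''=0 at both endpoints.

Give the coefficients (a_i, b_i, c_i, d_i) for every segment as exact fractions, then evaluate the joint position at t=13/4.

Δ: Δ0=-2, Δ1=2
row 1: diag=8, rhs=24; c'=1/8, d'=3
back: M1=3
M: M0=0, M1=3, M2=0
seg 0: a=1, c=M0/2=0, d=(M1−M0)/(6·3)=1/6, b=Δ0−h0·(2M0+M1)/6=-7/2
seg 1: a=-5, c=M1/2=3/2, d=(M2−M1)/(6·1)=-1/2, b=Δ1−h1·(2M1+M2)/6=1
t_q=13/4 → seg 1, τ=1/4; S=-5+1·τ+3/2·τ²+-1/2·τ³=-597/128

  seg 0: a=1 b=-7/2 c=0 d=1/6
  seg 1: a=-5 b=1 c=3/2 d=-1/2
S(13/4) = -597/128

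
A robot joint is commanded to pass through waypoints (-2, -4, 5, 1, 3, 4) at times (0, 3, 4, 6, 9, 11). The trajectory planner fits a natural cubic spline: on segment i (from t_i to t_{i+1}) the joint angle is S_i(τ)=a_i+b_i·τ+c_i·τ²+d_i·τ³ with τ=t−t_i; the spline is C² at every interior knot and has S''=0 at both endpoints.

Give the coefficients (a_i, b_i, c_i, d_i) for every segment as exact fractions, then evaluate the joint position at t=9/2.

  seg 0: a=-2 b=-6826/1319 c=0 d=17840/35613
  seg 1: a=-4 b=11014/1319 c=17840/3957 d=-15269/3957
  seg 2: a=5 b=22915/3957 c=-27967/3957 d=25105/15828
  seg 3: a=1 b=-4546/1319 c=19381/7914 d=-25591/71226
  seg 4: a=3 b=4079/2638 c=-1035/1319 d=345/2638
S(9/2) = 267043/42208

Δ: Δ0=-2/3, Δ1=9, Δ2=-2, Δ3=2/3, Δ4=1/2
row 1: diag=8, rhs=58; c'=1/8, d'=29/4
row 2: denom=6−1·1/8=47/8; d'=(-66−1·29/4)/(47/8)=-586/47
row 3: denom=10−2·16/47=438/47; d'=(16−2·-586/47)/(438/47)=962/219
row 4: denom=10−3·47/146=1319/146; d'=(-1−3·962/219)/(1319/146)=-2070/1319
back: M4=-2070/1319
back: M3=962/219−47/146·-2070/1319=19381/3957
back: M2=-586/47−16/47·19381/3957=-55934/3957
back: M1=29/4−1/8·-55934/3957=35680/3957
M: M0=0, M1=35680/3957, M2=-55934/3957, M3=19381/3957, M4=-2070/1319, M5=0
seg 0: a=-2, c=M0/2=0, d=(M1−M0)/(6·3)=17840/35613, b=Δ0−h0·(2M0+M1)/6=-6826/1319
seg 1: a=-4, c=M1/2=17840/3957, d=(M2−M1)/(6·1)=-15269/3957, b=Δ1−h1·(2M1+M2)/6=11014/1319
seg 2: a=5, c=M2/2=-27967/3957, d=(M3−M2)/(6·2)=25105/15828, b=Δ2−h2·(2M2+M3)/6=22915/3957
seg 3: a=1, c=M3/2=19381/7914, d=(M4−M3)/(6·3)=-25591/71226, b=Δ3−h3·(2M3+M4)/6=-4546/1319
seg 4: a=3, c=M4/2=-1035/1319, d=(M5−M4)/(6·2)=345/2638, b=Δ4−h4·(2M4+M5)/6=4079/2638
t_q=9/2 → seg 2, τ=1/2; S=5+22915/3957·τ+-27967/3957·τ²+25105/15828·τ³=267043/42208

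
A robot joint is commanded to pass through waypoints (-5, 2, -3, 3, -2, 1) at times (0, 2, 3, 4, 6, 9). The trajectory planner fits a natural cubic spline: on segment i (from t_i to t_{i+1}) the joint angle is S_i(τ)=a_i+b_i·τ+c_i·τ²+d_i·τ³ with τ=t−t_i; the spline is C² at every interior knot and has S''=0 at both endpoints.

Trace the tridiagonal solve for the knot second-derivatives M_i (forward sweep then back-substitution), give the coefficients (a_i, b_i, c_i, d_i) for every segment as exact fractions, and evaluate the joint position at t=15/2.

  seg 0: a=-5 b=2338/307 c=0 d=-2527/2456
  seg 1: a=2 b=-2905/614 c=-7581/1228 d=7251/1228
  seg 2: a=-3 b=781/1228 c=3543/307 d=-7585/1228
  seg 3: a=3 b=3185/614 c=-8583/1228 d=3863/2456
  seg 4: a=-2 b=-1196/307 c=1503/614 d=-167/614
S(15/2) = -15983/4912

Δ: Δ0=7/2, Δ1=-5, Δ2=6, Δ3=-5/2, Δ4=1
row 1: diag=6, rhs=-51; c'=1/6, d'=-17/2
row 2: denom=4−1·1/6=23/6; d'=(66−1·-17/2)/(23/6)=447/23
row 3: denom=6−1·6/23=132/23; d'=(-51−1·447/23)/(132/23)=-135/11
row 4: denom=10−2·23/66=307/33; d'=(21−2·-135/11)/(307/33)=1503/307
back: M4=1503/307
back: M3=-135/11−23/66·1503/307=-8583/614
back: M2=447/23−6/23·-8583/614=7086/307
back: M1=-17/2−1/6·7086/307=-7581/614
M: M0=0, M1=-7581/614, M2=7086/307, M3=-8583/614, M4=1503/307, M5=0
seg 0: a=-5, c=M0/2=0, d=(M1−M0)/(6·2)=-2527/2456, b=Δ0−h0·(2M0+M1)/6=2338/307
seg 1: a=2, c=M1/2=-7581/1228, d=(M2−M1)/(6·1)=7251/1228, b=Δ1−h1·(2M1+M2)/6=-2905/614
seg 2: a=-3, c=M2/2=3543/307, d=(M3−M2)/(6·1)=-7585/1228, b=Δ2−h2·(2M2+M3)/6=781/1228
seg 3: a=3, c=M3/2=-8583/1228, d=(M4−M3)/(6·2)=3863/2456, b=Δ3−h3·(2M3+M4)/6=3185/614
seg 4: a=-2, c=M4/2=1503/614, d=(M5−M4)/(6·3)=-167/614, b=Δ4−h4·(2M4+M5)/6=-1196/307
t_q=15/2 → seg 4, τ=3/2; S=-2+-1196/307·τ+1503/614·τ²+-167/614·τ³=-15983/4912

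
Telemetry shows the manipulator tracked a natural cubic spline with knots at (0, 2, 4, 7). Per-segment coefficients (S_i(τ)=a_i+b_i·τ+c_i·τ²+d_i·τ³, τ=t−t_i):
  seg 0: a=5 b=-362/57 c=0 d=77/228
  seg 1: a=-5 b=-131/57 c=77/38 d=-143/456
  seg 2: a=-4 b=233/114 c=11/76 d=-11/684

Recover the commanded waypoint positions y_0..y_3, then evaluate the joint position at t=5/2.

y_0 = S_0(0) = a_0 = 5
y_1 = S_1(0) = a_1 = -5
y_2 = S_2(0) = a_2 = -4
y_3 = S_2(3) = 3
t_q=5/2 is in segment 1 (τ=1/2); S_1(τ)=-6909/1216

y_0=5 y_1=-5 y_2=-4 y_3=3
S(5/2) = -6909/1216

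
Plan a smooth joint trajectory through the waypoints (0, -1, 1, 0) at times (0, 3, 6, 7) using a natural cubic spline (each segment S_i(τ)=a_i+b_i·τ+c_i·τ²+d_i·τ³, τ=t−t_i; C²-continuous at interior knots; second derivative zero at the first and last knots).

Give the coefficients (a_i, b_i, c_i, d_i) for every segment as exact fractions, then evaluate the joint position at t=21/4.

  seg 0: a=0 b=-68/87 c=0 d=13/261
  seg 1: a=-1 b=49/87 c=13/29 d=-4/29
  seg 2: a=1 b=-41/87 c=-23/29 d=23/87
S(21/4) = 28/29

Δ: Δ0=-1/3, Δ1=2/3, Δ2=-1
row 1: diag=12, rhs=6; c'=1/4, d'=1/2
row 2: denom=8−3·1/4=29/4; d'=(-10−3·1/2)/(29/4)=-46/29
back: M2=-46/29
back: M1=1/2−1/4·-46/29=26/29
M: M0=0, M1=26/29, M2=-46/29, M3=0
seg 0: a=0, c=M0/2=0, d=(M1−M0)/(6·3)=13/261, b=Δ0−h0·(2M0+M1)/6=-68/87
seg 1: a=-1, c=M1/2=13/29, d=(M2−M1)/(6·3)=-4/29, b=Δ1−h1·(2M1+M2)/6=49/87
seg 2: a=1, c=M2/2=-23/29, d=(M3−M2)/(6·1)=23/87, b=Δ2−h2·(2M2+M3)/6=-41/87
t_q=21/4 → seg 1, τ=9/4; S=-1+49/87·τ+13/29·τ²+-4/29·τ³=28/29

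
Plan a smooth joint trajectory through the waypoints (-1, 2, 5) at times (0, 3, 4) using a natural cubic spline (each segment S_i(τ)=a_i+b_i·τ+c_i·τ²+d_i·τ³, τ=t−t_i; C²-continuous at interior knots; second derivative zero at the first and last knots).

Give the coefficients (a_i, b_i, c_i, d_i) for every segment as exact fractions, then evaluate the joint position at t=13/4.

  seg 0: a=-1 b=1/4 c=0 d=1/12
  seg 1: a=2 b=5/2 c=3/4 d=-1/4
S(13/4) = 683/256

Δ: Δ0=1, Δ1=3
row 1: diag=8, rhs=12; c'=1/8, d'=3/2
back: M1=3/2
M: M0=0, M1=3/2, M2=0
seg 0: a=-1, c=M0/2=0, d=(M1−M0)/(6·3)=1/12, b=Δ0−h0·(2M0+M1)/6=1/4
seg 1: a=2, c=M1/2=3/4, d=(M2−M1)/(6·1)=-1/4, b=Δ1−h1·(2M1+M2)/6=5/2
t_q=13/4 → seg 1, τ=1/4; S=2+5/2·τ+3/4·τ²+-1/4·τ³=683/256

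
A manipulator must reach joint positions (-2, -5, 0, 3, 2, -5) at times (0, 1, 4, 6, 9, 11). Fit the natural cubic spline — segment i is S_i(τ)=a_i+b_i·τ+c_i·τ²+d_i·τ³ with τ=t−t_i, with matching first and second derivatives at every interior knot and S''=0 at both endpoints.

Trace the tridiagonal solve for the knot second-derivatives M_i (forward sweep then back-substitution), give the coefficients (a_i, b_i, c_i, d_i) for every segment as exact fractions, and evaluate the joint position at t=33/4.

  seg 0: a=-2 b=-44951/12282 c=0 d=8105/12282
  seg 1: a=-5 b=-10318/6141 c=8105/4094 d=-10613/36846
  seg 2: a=0 b=29737/12282 c=-1254/2047 d=1867/24564
  seg 3: a=3 b=10843/12282 c=-641/4094 d=-1528/18423
  seg 4: a=2 b=-28199/12282 c=-3697/4094 d=3697/24564
S(33/4) = 212823/65504

Δ: Δ0=-3, Δ1=5/3, Δ2=3/2, Δ3=-1/3, Δ4=-7/2
row 1: diag=8, rhs=28; c'=3/8, d'=7/2
row 2: denom=10−3·3/8=71/8; d'=(-1−3·7/2)/(71/8)=-92/71
row 3: denom=10−2·16/71=678/71; d'=(-11−2·-92/71)/(678/71)=-199/226
row 4: denom=10−3·71/226=2047/226; d'=(-19−3·-199/226)/(2047/226)=-3697/2047
back: M4=-3697/2047
back: M3=-199/226−71/226·-3697/2047=-641/2047
back: M2=-92/71−16/71·-641/2047=-2508/2047
back: M1=7/2−3/8·-2508/2047=8105/2047
M: M0=0, M1=8105/2047, M2=-2508/2047, M3=-641/2047, M4=-3697/2047, M5=0
seg 0: a=-2, c=M0/2=0, d=(M1−M0)/(6·1)=8105/12282, b=Δ0−h0·(2M0+M1)/6=-44951/12282
seg 1: a=-5, c=M1/2=8105/4094, d=(M2−M1)/(6·3)=-10613/36846, b=Δ1−h1·(2M1+M2)/6=-10318/6141
seg 2: a=0, c=M2/2=-1254/2047, d=(M3−M2)/(6·2)=1867/24564, b=Δ2−h2·(2M2+M3)/6=29737/12282
seg 3: a=3, c=M3/2=-641/4094, d=(M4−M3)/(6·3)=-1528/18423, b=Δ3−h3·(2M3+M4)/6=10843/12282
seg 4: a=2, c=M4/2=-3697/4094, d=(M5−M4)/(6·2)=3697/24564, b=Δ4−h4·(2M4+M5)/6=-28199/12282
t_q=33/4 → seg 3, τ=9/4; S=3+10843/12282·τ+-641/4094·τ²+-1528/18423·τ³=212823/65504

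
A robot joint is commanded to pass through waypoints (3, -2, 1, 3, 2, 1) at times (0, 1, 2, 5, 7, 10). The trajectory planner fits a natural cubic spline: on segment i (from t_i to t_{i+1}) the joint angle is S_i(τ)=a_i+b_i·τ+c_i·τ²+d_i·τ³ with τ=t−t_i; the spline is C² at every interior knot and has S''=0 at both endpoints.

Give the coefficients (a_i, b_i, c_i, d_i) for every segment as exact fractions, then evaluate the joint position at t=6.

Δ: Δ0=-5, Δ1=3, Δ2=2/3, Δ3=-1/2, Δ4=-1/3
row 1: diag=4, rhs=48; c'=1/4, d'=12
row 2: denom=8−1·1/4=31/4; d'=(-14−1·12)/(31/4)=-104/31
row 3: denom=10−3·12/31=274/31; d'=(-7−3·-104/31)/(274/31)=95/274
row 4: denom=10−2·31/137=1308/137; d'=(1−2·95/274)/(1308/137)=7/218
back: M4=7/218
back: M3=95/274−31/137·7/218=37/109
back: M2=-104/31−12/31·37/109=-380/109
back: M1=12−1/4·-380/109=1403/109
M: M0=0, M1=1403/109, M2=-380/109, M3=37/109, M4=7/218, M5=0
seg 0: a=3, c=M0/2=0, d=(M1−M0)/(6·1)=1403/654, b=Δ0−h0·(2M0+M1)/6=-4673/654
seg 1: a=-2, c=M1/2=1403/218, d=(M2−M1)/(6·1)=-1783/654, b=Δ1−h1·(2M1+M2)/6=-232/327
seg 2: a=1, c=M2/2=-190/109, d=(M3−M2)/(6·3)=139/654, b=Δ2−h2·(2M2+M3)/6=2605/654
seg 3: a=3, c=M3/2=37/218, d=(M4−M3)/(6·2)=-67/2616, b=Δ3−h3·(2M3+M4)/6=-241/327
seg 4: a=2, c=M4/2=7/436, d=(M5−M4)/(6·3)=-7/3924, b=Δ4−h4·(2M4+M5)/6=-239/654
t_q=6 → seg 3, τ=1; S=3+-241/327·τ+37/218·τ²+-67/2616·τ³=2099/872

  seg 0: a=3 b=-4673/654 c=0 d=1403/654
  seg 1: a=-2 b=-232/327 c=1403/218 d=-1783/654
  seg 2: a=1 b=2605/654 c=-190/109 d=139/654
  seg 3: a=3 b=-241/327 c=37/218 d=-67/2616
  seg 4: a=2 b=-239/654 c=7/436 d=-7/3924
S(6) = 2099/872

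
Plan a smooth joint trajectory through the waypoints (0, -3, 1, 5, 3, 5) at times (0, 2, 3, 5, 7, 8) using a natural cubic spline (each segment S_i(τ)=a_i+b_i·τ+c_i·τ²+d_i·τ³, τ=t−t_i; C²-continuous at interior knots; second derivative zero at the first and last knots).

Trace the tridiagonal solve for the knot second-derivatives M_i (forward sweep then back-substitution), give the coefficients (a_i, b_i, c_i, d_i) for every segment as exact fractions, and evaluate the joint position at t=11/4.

Δ: Δ0=-3/2, Δ1=4, Δ2=2, Δ3=-1, Δ4=2
row 1: diag=6, rhs=33; c'=1/6, d'=11/2
row 2: denom=6−1·1/6=35/6; d'=(-12−1·11/2)/(35/6)=-3
row 3: denom=8−2·12/35=256/35; d'=(-18−2·-3)/(256/35)=-105/64
row 4: denom=6−2·35/128=349/64; d'=(18−2·-105/64)/(349/64)=1362/349
back: M4=1362/349
back: M3=-105/64−35/128·1362/349=-945/349
back: M2=-3−12/35·-945/349=-723/349
back: M1=11/2−1/6·-723/349=2040/349
M: M0=0, M1=2040/349, M2=-723/349, M3=-945/349, M4=1362/349, M5=0
seg 0: a=0, c=M0/2=0, d=(M1−M0)/(6·2)=170/349, b=Δ0−h0·(2M0+M1)/6=-2407/698
seg 1: a=-3, c=M1/2=1020/349, d=(M2−M1)/(6·1)=-921/698, b=Δ1−h1·(2M1+M2)/6=1673/698
seg 2: a=1, c=M2/2=-723/698, d=(M3−M2)/(6·2)=-37/698, b=Δ2−h2·(2M2+M3)/6=1495/349
seg 3: a=5, c=M3/2=-945/698, d=(M4−M3)/(6·2)=769/1396, b=Δ3−h3·(2M3+M4)/6=-173/349
seg 4: a=3, c=M4/2=681/349, d=(M5−M4)/(6·1)=-227/349, b=Δ4−h4·(2M4+M5)/6=244/349
t_q=11/4 → seg 1, τ=3/4; S=-3+1673/698·τ+1020/349·τ²+-921/698·τ³=-5139/44672

  seg 0: a=0 b=-2407/698 c=0 d=170/349
  seg 1: a=-3 b=1673/698 c=1020/349 d=-921/698
  seg 2: a=1 b=1495/349 c=-723/698 d=-37/698
  seg 3: a=5 b=-173/349 c=-945/698 d=769/1396
  seg 4: a=3 b=244/349 c=681/349 d=-227/349
S(11/4) = -5139/44672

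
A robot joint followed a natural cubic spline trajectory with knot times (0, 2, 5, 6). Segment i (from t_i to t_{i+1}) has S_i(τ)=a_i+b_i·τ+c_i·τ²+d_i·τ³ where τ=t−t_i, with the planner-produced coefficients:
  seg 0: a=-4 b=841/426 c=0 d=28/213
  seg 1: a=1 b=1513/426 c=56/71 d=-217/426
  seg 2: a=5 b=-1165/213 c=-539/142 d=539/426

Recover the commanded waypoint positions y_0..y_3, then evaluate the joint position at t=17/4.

y_0=-4 y_1=1 y_2=5 y_3=-3
S(17/4) = 65269/9088

y_0 = S_0(0) = a_0 = -4
y_1 = S_1(0) = a_1 = 1
y_2 = S_2(0) = a_2 = 5
y_3 = S_2(1) = -3
t_q=17/4 is in segment 1 (τ=9/4); S_1(τ)=65269/9088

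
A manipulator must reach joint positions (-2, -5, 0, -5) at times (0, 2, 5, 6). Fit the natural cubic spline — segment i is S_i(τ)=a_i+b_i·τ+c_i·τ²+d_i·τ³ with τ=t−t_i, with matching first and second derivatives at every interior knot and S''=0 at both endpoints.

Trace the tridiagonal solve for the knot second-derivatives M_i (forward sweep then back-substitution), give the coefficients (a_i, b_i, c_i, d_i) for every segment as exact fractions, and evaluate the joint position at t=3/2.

  seg 0: a=-2 b=-1183/426 c=0 d=68/213
  seg 1: a=-5 b=449/426 c=136/71 d=-81/142
  seg 2: a=0 b=-608/213 c=-457/142 d=457/426
S(3/2) = -1445/284

Δ: Δ0=-3/2, Δ1=5/3, Δ2=-5
row 1: diag=10, rhs=19; c'=3/10, d'=19/10
row 2: denom=8−3·3/10=71/10; d'=(-40−3·19/10)/(71/10)=-457/71
back: M2=-457/71
back: M1=19/10−3/10·-457/71=272/71
M: M0=0, M1=272/71, M2=-457/71, M3=0
seg 0: a=-2, c=M0/2=0, d=(M1−M0)/(6·2)=68/213, b=Δ0−h0·(2M0+M1)/6=-1183/426
seg 1: a=-5, c=M1/2=136/71, d=(M2−M1)/(6·3)=-81/142, b=Δ1−h1·(2M1+M2)/6=449/426
seg 2: a=0, c=M2/2=-457/142, d=(M3−M2)/(6·1)=457/426, b=Δ2−h2·(2M2+M3)/6=-608/213
t_q=3/2 → seg 0, τ=3/2; S=-2+-1183/426·τ+0·τ²+68/213·τ³=-1445/284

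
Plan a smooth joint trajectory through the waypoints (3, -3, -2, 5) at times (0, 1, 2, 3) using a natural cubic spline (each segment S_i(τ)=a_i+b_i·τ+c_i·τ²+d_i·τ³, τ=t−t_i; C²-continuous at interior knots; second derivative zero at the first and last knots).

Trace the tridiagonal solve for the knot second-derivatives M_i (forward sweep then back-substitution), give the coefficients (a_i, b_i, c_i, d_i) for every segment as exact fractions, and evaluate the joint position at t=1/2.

Δ: Δ0=-6, Δ1=1, Δ2=7
row 1: diag=4, rhs=42; c'=1/4, d'=21/2
row 2: denom=4−1·1/4=15/4; d'=(36−1·21/2)/(15/4)=34/5
back: M2=34/5
back: M1=21/2−1/4·34/5=44/5
M: M0=0, M1=44/5, M2=34/5, M3=0
seg 0: a=3, c=M0/2=0, d=(M1−M0)/(6·1)=22/15, b=Δ0−h0·(2M0+M1)/6=-112/15
seg 1: a=-3, c=M1/2=22/5, d=(M2−M1)/(6·1)=-1/3, b=Δ1−h1·(2M1+M2)/6=-46/15
seg 2: a=-2, c=M2/2=17/5, d=(M3−M2)/(6·1)=-17/15, b=Δ2−h2·(2M2+M3)/6=71/15
t_q=1/2 → seg 0, τ=1/2; S=3+-112/15·τ+0·τ²+22/15·τ³=-11/20

  seg 0: a=3 b=-112/15 c=0 d=22/15
  seg 1: a=-3 b=-46/15 c=22/5 d=-1/3
  seg 2: a=-2 b=71/15 c=17/5 d=-17/15
S(1/2) = -11/20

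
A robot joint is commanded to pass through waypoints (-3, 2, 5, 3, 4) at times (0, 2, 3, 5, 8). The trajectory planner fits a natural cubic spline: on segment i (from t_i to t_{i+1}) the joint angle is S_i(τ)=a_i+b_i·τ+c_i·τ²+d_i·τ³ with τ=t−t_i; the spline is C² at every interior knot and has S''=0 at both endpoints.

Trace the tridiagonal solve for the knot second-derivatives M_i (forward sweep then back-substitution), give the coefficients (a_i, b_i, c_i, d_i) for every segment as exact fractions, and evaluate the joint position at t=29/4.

Δ: Δ0=5/2, Δ1=3, Δ2=-1, Δ3=1/3
row 1: diag=6, rhs=3; c'=1/6, d'=1/2
row 2: denom=6−1·1/6=35/6; d'=(-24−1·1/2)/(35/6)=-21/5
row 3: denom=10−2·12/35=326/35; d'=(8−2·-21/5)/(326/35)=287/163
back: M3=287/163
back: M2=-21/5−12/35·287/163=-783/163
back: M1=1/2−1/6·-783/163=212/163
M: M0=0, M1=212/163, M2=-783/163, M3=287/163, M4=0
seg 0: a=-3, c=M0/2=0, d=(M1−M0)/(6·2)=53/489, b=Δ0−h0·(2M0+M1)/6=2021/978
seg 1: a=2, c=M1/2=106/163, d=(M2−M1)/(6·1)=-995/978, b=Δ1−h1·(2M1+M2)/6=3293/978
seg 2: a=5, c=M2/2=-783/326, d=(M3−M2)/(6·2)=535/978, b=Δ2−h2·(2M2+M3)/6=790/489
seg 3: a=3, c=M3/2=287/326, d=(M4−M3)/(6·3)=-287/2934, b=Δ3−h3·(2M3+M4)/6=-698/489
t_q=29/4 → seg 3, τ=9/4; S=3+-698/489·τ+287/326·τ²+-287/2934·τ³=65325/20864

  seg 0: a=-3 b=2021/978 c=0 d=53/489
  seg 1: a=2 b=3293/978 c=106/163 d=-995/978
  seg 2: a=5 b=790/489 c=-783/326 d=535/978
  seg 3: a=3 b=-698/489 c=287/326 d=-287/2934
S(29/4) = 65325/20864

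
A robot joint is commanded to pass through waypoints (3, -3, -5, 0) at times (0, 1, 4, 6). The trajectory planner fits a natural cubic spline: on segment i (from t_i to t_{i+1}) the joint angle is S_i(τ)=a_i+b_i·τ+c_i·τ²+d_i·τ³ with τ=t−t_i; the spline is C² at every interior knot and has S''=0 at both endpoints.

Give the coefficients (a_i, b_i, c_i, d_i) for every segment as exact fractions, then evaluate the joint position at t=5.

Δ: Δ0=-6, Δ1=-2/3, Δ2=5/2
row 1: diag=8, rhs=32; c'=3/8, d'=4
row 2: denom=10−3·3/8=71/8; d'=(19−3·4)/(71/8)=56/71
back: M2=56/71
back: M1=4−3/8·56/71=263/71
M: M0=0, M1=263/71, M2=56/71, M3=0
seg 0: a=3, c=M0/2=0, d=(M1−M0)/(6·1)=263/426, b=Δ0−h0·(2M0+M1)/6=-2819/426
seg 1: a=-3, c=M1/2=263/142, d=(M2−M1)/(6·3)=-23/142, b=Δ1−h1·(2M1+M2)/6=-1015/213
seg 2: a=-5, c=M2/2=28/71, d=(M3−M2)/(6·2)=-14/213, b=Δ2−h2·(2M2+M3)/6=841/426
t_q=5 → seg 2, τ=1; S=-5+841/426·τ+28/71·τ²+-14/213·τ³=-383/142

  seg 0: a=3 b=-2819/426 c=0 d=263/426
  seg 1: a=-3 b=-1015/213 c=263/142 d=-23/142
  seg 2: a=-5 b=841/426 c=28/71 d=-14/213
S(5) = -383/142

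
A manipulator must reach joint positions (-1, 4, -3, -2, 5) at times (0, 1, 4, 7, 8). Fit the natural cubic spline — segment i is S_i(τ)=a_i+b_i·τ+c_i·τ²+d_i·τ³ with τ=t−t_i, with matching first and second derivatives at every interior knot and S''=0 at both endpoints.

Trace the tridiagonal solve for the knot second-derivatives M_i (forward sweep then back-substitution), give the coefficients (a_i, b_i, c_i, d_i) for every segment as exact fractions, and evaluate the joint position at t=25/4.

Δ: Δ0=5, Δ1=-7/3, Δ2=1/3, Δ3=7
row 1: diag=8, rhs=-44; c'=3/8, d'=-11/2
row 2: denom=12−3·3/8=87/8; d'=(16−3·-11/2)/(87/8)=260/87
row 3: denom=8−3·8/29=208/29; d'=(40−3·260/87)/(208/29)=225/52
back: M3=225/52
back: M2=260/87−8/29·225/52=70/39
back: M1=-11/2−3/8·70/39=-321/52
M: M0=0, M1=-321/52, M2=70/39, M3=225/52, M4=0
seg 0: a=-1, c=M0/2=0, d=(M1−M0)/(6·1)=-107/104, b=Δ0−h0·(2M0+M1)/6=627/104
seg 1: a=4, c=M1/2=-321/104, d=(M2−M1)/(6·3)=1243/2808, b=Δ1−h1·(2M1+M2)/6=153/52
seg 2: a=-3, c=M2/2=35/39, d=(M3−M2)/(6·3)=395/2808, b=Δ2−h2·(2M2+M3)/6=-29/8
seg 3: a=-2, c=M3/2=225/104, d=(M4−M3)/(6·1)=-75/104, b=Δ3−h3·(2M3+M4)/6=289/52
t_q=25/4 → seg 2, τ=9/4; S=-3+-29/8·τ+35/39·τ²+395/2808·τ³=-33351/6656

  seg 0: a=-1 b=627/104 c=0 d=-107/104
  seg 1: a=4 b=153/52 c=-321/104 d=1243/2808
  seg 2: a=-3 b=-29/8 c=35/39 d=395/2808
  seg 3: a=-2 b=289/52 c=225/104 d=-75/104
S(25/4) = -33351/6656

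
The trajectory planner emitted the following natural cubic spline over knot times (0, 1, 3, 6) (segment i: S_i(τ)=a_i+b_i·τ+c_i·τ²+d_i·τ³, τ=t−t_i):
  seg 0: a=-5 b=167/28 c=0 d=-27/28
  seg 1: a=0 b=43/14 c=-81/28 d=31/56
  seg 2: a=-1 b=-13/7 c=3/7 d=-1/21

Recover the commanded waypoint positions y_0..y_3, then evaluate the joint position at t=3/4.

y_0 = S_0(0) = a_0 = -5
y_1 = S_1(0) = a_1 = 0
y_2 = S_2(0) = a_2 = -1
y_3 = S_2(3) = -4
t_q=3/4 is in segment 0 (τ=3/4); S_0(τ)=-239/256

y_0=-5 y_1=0 y_2=-1 y_3=-4
S(3/4) = -239/256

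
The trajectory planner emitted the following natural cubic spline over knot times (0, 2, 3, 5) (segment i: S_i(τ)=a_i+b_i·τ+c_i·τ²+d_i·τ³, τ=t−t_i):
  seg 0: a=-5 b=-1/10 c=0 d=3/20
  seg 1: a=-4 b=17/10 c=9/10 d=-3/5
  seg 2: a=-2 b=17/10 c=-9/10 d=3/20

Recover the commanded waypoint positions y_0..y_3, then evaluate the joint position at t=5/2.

y_0=-5 y_1=-4 y_2=-2 y_3=-1
S(5/2) = -3

y_0 = S_0(0) = a_0 = -5
y_1 = S_1(0) = a_1 = -4
y_2 = S_2(0) = a_2 = -2
y_3 = S_2(2) = -1
t_q=5/2 is in segment 1 (τ=1/2); S_1(τ)=-3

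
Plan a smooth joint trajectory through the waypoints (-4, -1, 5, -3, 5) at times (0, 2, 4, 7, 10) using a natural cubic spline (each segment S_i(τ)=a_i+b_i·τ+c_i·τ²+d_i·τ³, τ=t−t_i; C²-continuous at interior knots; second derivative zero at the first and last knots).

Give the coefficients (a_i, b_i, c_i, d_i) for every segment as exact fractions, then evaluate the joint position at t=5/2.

Δ: Δ0=3/2, Δ1=3, Δ2=-8/3, Δ3=8/3
row 1: diag=8, rhs=9; c'=1/4, d'=9/8
row 2: denom=10−2·1/4=19/2; d'=(-34−2·9/8)/(19/2)=-145/38
row 3: denom=12−3·6/19=210/19; d'=(32−3·-145/38)/(210/19)=1651/420
back: M3=1651/420
back: M2=-145/38−6/19·1651/420=-177/35
back: M1=9/8−1/4·-177/35=669/280
M: M0=0, M1=669/280, M2=-177/35, M3=1651/420, M4=0
seg 0: a=-4, c=M0/2=0, d=(M1−M0)/(6·2)=223/1120, b=Δ0−h0·(2M0+M1)/6=197/280
seg 1: a=-1, c=M1/2=669/560, d=(M2−M1)/(6·2)=-139/224, b=Δ1−h1·(2M1+M2)/6=433/140
seg 2: a=5, c=M2/2=-177/70, d=(M3−M2)/(6·3)=755/1512, b=Δ2−h2·(2M2+M3)/6=17/40
seg 3: a=-3, c=M3/2=1651/840, d=(M4−M3)/(6·3)=-1651/7560, b=Δ3−h3·(2M3+M4)/6=-177/140
t_q=5/2 → seg 1, τ=1/2; S=-1+433/140·τ+669/560·τ²+-139/224·τ³=6877/8960

  seg 0: a=-4 b=197/280 c=0 d=223/1120
  seg 1: a=-1 b=433/140 c=669/560 d=-139/224
  seg 2: a=5 b=17/40 c=-177/70 d=755/1512
  seg 3: a=-3 b=-177/140 c=1651/840 d=-1651/7560
S(5/2) = 6877/8960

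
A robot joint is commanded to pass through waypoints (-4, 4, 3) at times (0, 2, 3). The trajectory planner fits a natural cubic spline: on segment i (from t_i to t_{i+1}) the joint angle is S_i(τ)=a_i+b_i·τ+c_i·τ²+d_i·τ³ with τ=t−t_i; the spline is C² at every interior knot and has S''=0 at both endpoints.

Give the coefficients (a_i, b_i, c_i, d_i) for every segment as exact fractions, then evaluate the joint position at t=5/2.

Δ: Δ0=4, Δ1=-1
row 1: diag=6, rhs=-30; c'=1/6, d'=-5
back: M1=-5
M: M0=0, M1=-5, M2=0
seg 0: a=-4, c=M0/2=0, d=(M1−M0)/(6·2)=-5/12, b=Δ0−h0·(2M0+M1)/6=17/3
seg 1: a=4, c=M1/2=-5/2, d=(M2−M1)/(6·1)=5/6, b=Δ1−h1·(2M1+M2)/6=2/3
t_q=5/2 → seg 1, τ=1/2; S=4+2/3·τ+-5/2·τ²+5/6·τ³=61/16

  seg 0: a=-4 b=17/3 c=0 d=-5/12
  seg 1: a=4 b=2/3 c=-5/2 d=5/6
S(5/2) = 61/16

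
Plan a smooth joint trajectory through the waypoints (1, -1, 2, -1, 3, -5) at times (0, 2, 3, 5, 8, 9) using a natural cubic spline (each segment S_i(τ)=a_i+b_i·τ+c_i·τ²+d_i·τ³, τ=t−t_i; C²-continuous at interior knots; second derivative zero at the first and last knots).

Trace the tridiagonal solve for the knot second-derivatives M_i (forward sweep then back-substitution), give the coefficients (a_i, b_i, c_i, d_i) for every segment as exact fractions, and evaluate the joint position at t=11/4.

  seg 0: a=1 b=-18860/6879 c=0 d=11981/27516
  seg 1: a=-1 b=17083/6879 c=11981/4586 d=-28835/13758
  seg 2: a=2 b=19547/13758 c=-8427/2293 d=15235/13758
  seg 3: a=-1 b=119/13758 c=6808/2293 d=-11591/13758
  seg 4: a=3 b=-33875/6879 c=-21157/4586 d=21157/13758
S(11/4) = 424953/293504

Δ: Δ0=-1, Δ1=3, Δ2=-3/2, Δ3=4/3, Δ4=-8
row 1: diag=6, rhs=24; c'=1/6, d'=4
row 2: denom=6−1·1/6=35/6; d'=(-27−1·4)/(35/6)=-186/35
row 3: denom=10−2·12/35=326/35; d'=(17−2·-186/35)/(326/35)=967/326
row 4: denom=8−3·105/326=2293/326; d'=(-56−3·967/326)/(2293/326)=-21157/2293
back: M4=-21157/2293
back: M3=967/326−105/326·-21157/2293=13616/2293
back: M2=-186/35−12/35·13616/2293=-16854/2293
back: M1=4−1/6·-16854/2293=11981/2293
M: M0=0, M1=11981/2293, M2=-16854/2293, M3=13616/2293, M4=-21157/2293, M5=0
seg 0: a=1, c=M0/2=0, d=(M1−M0)/(6·2)=11981/27516, b=Δ0−h0·(2M0+M1)/6=-18860/6879
seg 1: a=-1, c=M1/2=11981/4586, d=(M2−M1)/(6·1)=-28835/13758, b=Δ1−h1·(2M1+M2)/6=17083/6879
seg 2: a=2, c=M2/2=-8427/2293, d=(M3−M2)/(6·2)=15235/13758, b=Δ2−h2·(2M2+M3)/6=19547/13758
seg 3: a=-1, c=M3/2=6808/2293, d=(M4−M3)/(6·3)=-11591/13758, b=Δ3−h3·(2M3+M4)/6=119/13758
seg 4: a=3, c=M4/2=-21157/4586, d=(M5−M4)/(6·1)=21157/13758, b=Δ4−h4·(2M4+M5)/6=-33875/6879
t_q=11/4 → seg 1, τ=3/4; S=-1+17083/6879·τ+11981/4586·τ²+-28835/13758·τ³=424953/293504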